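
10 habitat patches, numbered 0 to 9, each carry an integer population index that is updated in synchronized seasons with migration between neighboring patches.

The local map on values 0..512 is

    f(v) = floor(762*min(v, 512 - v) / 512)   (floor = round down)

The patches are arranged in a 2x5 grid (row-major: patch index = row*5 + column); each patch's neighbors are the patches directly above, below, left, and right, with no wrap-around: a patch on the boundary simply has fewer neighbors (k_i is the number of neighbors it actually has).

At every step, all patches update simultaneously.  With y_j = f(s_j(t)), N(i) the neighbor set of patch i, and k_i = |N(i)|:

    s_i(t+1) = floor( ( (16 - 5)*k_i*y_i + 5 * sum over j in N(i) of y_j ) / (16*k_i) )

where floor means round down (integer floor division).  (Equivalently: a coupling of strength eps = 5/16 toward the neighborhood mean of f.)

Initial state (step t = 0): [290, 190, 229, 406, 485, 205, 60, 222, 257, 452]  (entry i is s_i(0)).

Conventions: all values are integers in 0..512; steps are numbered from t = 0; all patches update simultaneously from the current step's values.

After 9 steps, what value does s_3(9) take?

Simulating step by step:
t=0: [290, 190, 229, 406, 485, 205, 60, 222, 257, 452]
t=1: [318, 272, 313, 187, 65, 275, 156, 311, 320, 126]
t=2: [308, 330, 300, 261, 138, 323, 264, 290, 275, 188]
t=3: [294, 288, 317, 347, 242, 298, 345, 334, 344, 278]
t=4: [324, 318, 287, 262, 340, 308, 265, 263, 261, 334]
t=5: [284, 300, 336, 355, 274, 309, 352, 366, 361, 279]
t=6: [329, 303, 259, 247, 333, 297, 250, 224, 236, 328]
t=7: [285, 320, 363, 355, 282, 319, 356, 343, 342, 284]
t=8: [321, 278, 232, 245, 324, 286, 245, 246, 259, 326]
t=9: [302, 342, 349, 354, 291, 332, 359, 364, 363, 292]

Answer: s_3(9) = 354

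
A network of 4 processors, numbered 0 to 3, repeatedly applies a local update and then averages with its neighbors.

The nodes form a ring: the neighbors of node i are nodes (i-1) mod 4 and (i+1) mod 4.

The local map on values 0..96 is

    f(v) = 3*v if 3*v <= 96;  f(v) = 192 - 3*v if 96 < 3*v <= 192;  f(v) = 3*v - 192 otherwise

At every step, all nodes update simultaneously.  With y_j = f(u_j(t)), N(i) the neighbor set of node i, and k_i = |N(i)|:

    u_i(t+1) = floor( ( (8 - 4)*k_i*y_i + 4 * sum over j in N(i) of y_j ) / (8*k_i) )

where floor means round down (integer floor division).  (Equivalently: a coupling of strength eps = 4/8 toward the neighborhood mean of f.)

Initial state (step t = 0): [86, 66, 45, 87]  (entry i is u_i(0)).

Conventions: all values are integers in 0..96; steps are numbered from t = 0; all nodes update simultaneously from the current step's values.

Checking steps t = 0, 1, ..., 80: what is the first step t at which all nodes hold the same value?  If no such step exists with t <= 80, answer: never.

Answer: never
Key observation: The state at step 30 reappears at step 36 — the system is in a cycle of period 6 from step 30 on.  No step 0..36 is synchronized, and the cycle repeats forever, so no step up to 80 (or ever) has all nodes equal.

Derivation:
t=0: [86, 66, 45, 87]  (not all equal)
t=1: [51, 33, 47, 65]  (not all equal)
t=2: [43, 69, 49, 24]  (not all equal)
t=3: [53, 34, 44, 63]  (not all equal)
t=4: [39, 68, 53, 24]  (not all equal)
t=5: [58, 33, 37, 63]  (not all equal)
t=6: [33, 71, 64, 26]  (not all equal)
t=7: [71, 33, 24, 62]  (not all equal)
t=8: [35, 69, 60, 26]  (not all equal)
t=9: [66, 32, 29, 63]  (not all equal)
t=10: [27, 71, 68, 24]  (not all equal)
t=11: [63, 33, 29, 59]  (not all equal)
t=12: [28, 69, 70, 30]  (not all equal)
t=13: [68, 33, 35, 70]  (not all equal)
t=14: [33, 71, 71, 33]  (not all equal)
t=15: [75, 39, 39, 75]  (not all equal)
t=16: [43, 64, 64, 43]  (not all equal)
t=17: [47, 15, 15, 47]  (not all equal)
t=18: [49, 46, 46, 49]  (not all equal)
t=19: [47, 51, 51, 47]  (not all equal)
t=20: [48, 42, 42, 48]  (not all equal)
t=21: [52, 61, 61, 52]  (not all equal)
t=22: [29, 15, 15, 29]  (not all equal)
t=23: [76, 55, 55, 76]  (not all equal)
t=24: [33, 29, 29, 33]  (not all equal)
t=25: [91, 88, 88, 91]  (not all equal)
t=26: [78, 74, 74, 78]  (not all equal)
t=27: [39, 33, 33, 39]  (not all equal)
t=28: [79, 88, 88, 79]  (not all equal)
t=29: [51, 65, 65, 51]  (not all equal)
t=30: [30, 12, 12, 30]  (not all equal)
t=31: [76, 49, 49, 76]  (not all equal)
t=32: [38, 42, 42, 38]  (not all equal)
t=33: [75, 69, 69, 75]  (not all equal)
t=34: [28, 19, 19, 28]  (not all equal)
t=35: [77, 63, 63, 77]  (not all equal)
t=36: [30, 12, 12, 30]  (not all equal)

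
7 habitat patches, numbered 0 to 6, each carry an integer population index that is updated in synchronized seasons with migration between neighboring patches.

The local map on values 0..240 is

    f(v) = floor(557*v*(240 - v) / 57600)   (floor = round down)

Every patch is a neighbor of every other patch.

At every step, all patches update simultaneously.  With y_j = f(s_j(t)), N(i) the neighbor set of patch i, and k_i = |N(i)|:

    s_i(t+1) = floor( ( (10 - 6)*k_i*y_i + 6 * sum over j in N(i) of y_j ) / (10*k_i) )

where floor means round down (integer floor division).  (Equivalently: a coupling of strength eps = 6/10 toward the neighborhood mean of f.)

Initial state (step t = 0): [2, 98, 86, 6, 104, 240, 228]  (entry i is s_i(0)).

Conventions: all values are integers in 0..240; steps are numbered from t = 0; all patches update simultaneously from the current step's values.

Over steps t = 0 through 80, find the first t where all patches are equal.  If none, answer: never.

Simulating step by step:
t=0: [2, 98, 86, 6, 104, 240, 228]  (not all equal)
t=1: [45, 84, 82, 48, 84, 44, 51]  (not all equal)
t=2: [97, 110, 110, 99, 110, 97, 100]  (not all equal)
t=3: [135, 136, 136, 135, 136, 135, 135]  (not all equal)
t=4: [136, 136, 136, 136, 136, 136, 136]  (all equal)

Answer: 4
Key observation: Synchronization is absorbing here: once all patches are equal they stay equal, and step 4 is the first all-equal step.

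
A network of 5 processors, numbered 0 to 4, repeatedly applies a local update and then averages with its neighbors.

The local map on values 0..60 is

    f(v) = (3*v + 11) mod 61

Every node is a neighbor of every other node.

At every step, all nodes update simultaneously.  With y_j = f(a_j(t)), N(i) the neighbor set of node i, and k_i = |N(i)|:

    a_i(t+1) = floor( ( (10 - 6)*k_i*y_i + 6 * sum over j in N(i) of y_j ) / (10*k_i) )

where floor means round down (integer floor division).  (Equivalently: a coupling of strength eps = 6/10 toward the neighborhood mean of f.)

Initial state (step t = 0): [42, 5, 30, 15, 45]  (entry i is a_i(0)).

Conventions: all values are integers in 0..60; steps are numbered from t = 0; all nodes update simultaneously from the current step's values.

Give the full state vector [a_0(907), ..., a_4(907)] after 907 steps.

Simulating step by step:
t=0: [42, 5, 30, 15, 45]
t=1: [27, 30, 34, 38, 30]
t=2: [32, 34, 37, 25, 34]
t=3: [37, 39, 26, 32, 39]
t=4: [12, 14, 19, 24, 14]
t=5: [39, 40, 29, 32, 40]
t=6: [17, 18, 25, 27, 18]
t=7: [10, 10, 16, 17, 10]
t=8: [37, 37, 42, 27, 37]
t=9: [6, 6, 10, 14, 6]
t=10: [34, 34, 37, 40, 34]
t=11: [37, 37, 24, 27, 37]
t=12: [7, 7, 13, 15, 7]
t=13: [38, 38, 42, 44, 38]
t=14: [7, 7, 10, 12, 7]
t=15: [35, 35, 37, 39, 35]
t=16: [39, 39, 25, 27, 39]
t=17: [12, 12, 17, 18, 12]
t=18: [33, 33, 22, 22, 33]
t=19: [39, 39, 30, 30, 39]
t=20: [16, 16, 24, 24, 16]
t=21: [47, 47, 38, 38, 47]
t=22: [21, 21, 15, 15, 21]
t=23: [25, 25, 36, 36, 25]
t=24: [34, 34, 43, 43, 34]
t=25: [41, 41, 33, 33, 41]
t=26: [23, 23, 32, 32, 23]
t=27: [27, 27, 33, 33, 27]
t=28: [36, 36, 40, 40, 36]
t=29: [43, 43, 31, 31, 43]
t=30: [25, 25, 31, 31, 25]
t=31: [30, 30, 34, 34, 30]
t=32: [43, 43, 46, 46, 43]
t=33: [20, 20, 22, 22, 20]
t=34: [11, 11, 13, 13, 11]
t=35: [45, 45, 47, 47, 45]
t=36: [25, 25, 27, 27, 25]
t=37: [26, 26, 28, 28, 26]
t=38: [29, 29, 31, 31, 29]
t=39: [38, 38, 40, 40, 38]
t=40: [4, 4, 6, 6, 4]
t=41: [24, 24, 26, 26, 24]
t=42: [23, 23, 25, 25, 23]
t=43: [20, 20, 22, 22, 20]

Answer: [26, 26, 28, 28, 26]
Key observation: The state at step 33, [20, 20, 22, 22, 20], reappears at step 43: the system is in a cycle of period 10 from step 33 on.  Therefore the state at step 907 equals the state at step 33 + ((907 - 33) mod 10) = 37, which is [26, 26, 28, 28, 26].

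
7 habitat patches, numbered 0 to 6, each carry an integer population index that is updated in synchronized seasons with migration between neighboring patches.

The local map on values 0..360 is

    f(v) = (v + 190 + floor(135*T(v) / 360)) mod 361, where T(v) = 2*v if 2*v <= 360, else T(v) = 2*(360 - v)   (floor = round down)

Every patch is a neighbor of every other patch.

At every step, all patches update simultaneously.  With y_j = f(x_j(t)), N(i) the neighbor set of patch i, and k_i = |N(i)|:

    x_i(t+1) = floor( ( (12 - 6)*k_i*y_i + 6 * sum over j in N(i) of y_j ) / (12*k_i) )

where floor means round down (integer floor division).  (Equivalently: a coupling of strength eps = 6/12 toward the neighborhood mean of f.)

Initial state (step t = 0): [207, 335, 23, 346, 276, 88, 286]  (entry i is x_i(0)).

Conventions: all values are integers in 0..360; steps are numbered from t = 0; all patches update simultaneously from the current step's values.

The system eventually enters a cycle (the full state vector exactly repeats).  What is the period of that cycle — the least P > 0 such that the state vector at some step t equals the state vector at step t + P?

Simulating step by step:
t=0: [207, 335, 23, 346, 276, 88, 286]
t=1: [181, 194, 214, 196, 189, 262, 189]
t=2: [147, 148, 150, 148, 148, 155, 148]
t=3: [88, 89, 90, 89, 89, 94, 89]
t=4: [345, 345, 346, 345, 345, 349, 345]
t=5: [185, 185, 185, 185, 185, 185, 185]
t=6: [145, 145, 145, 145, 145, 145, 145]
t=7: [82, 82, 82, 82, 82, 82, 82]
t=8: [333, 333, 333, 333, 333, 333, 333]
t=9: [182, 182, 182, 182, 182, 182, 182]
t=10: [144, 144, 144, 144, 144, 144, 144]
t=11: [81, 81, 81, 81, 81, 81, 81]
t=12: [331, 331, 331, 331, 331, 331, 331]
t=13: [181, 181, 181, 181, 181, 181, 181]
t=14: [144, 144, 144, 144, 144, 144, 144]

Answer: 4
Key observation: The state at step 10, [144, 144, 144, 144, 144, 144, 144], reappears at step 14 — and no state repeats earlier — so the cycle the system enters has period 4.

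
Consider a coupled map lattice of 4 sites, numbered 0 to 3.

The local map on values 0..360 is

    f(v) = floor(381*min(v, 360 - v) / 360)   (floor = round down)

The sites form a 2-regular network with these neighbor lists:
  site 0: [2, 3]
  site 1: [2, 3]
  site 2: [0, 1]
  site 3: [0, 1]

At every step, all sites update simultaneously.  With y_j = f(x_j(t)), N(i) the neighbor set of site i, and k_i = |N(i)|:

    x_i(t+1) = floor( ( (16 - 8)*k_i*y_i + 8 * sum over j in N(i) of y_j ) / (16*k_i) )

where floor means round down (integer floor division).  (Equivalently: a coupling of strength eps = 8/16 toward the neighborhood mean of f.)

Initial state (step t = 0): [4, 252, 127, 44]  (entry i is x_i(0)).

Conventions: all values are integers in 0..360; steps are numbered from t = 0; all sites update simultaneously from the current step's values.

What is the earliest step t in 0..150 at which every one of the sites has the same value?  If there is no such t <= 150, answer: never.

Simulating step by step:
t=0: [4, 252, 127, 44]  (not all equal)
t=1: [47, 102, 96, 52]  (not all equal)
t=2: [63, 92, 89, 66]  (not all equal)
t=3: [73, 89, 87, 75]  (not all equal)
t=4: [81, 89, 88, 82]  (not all equal)
t=5: [87, 91, 91, 87]  (not all equal)
t=6: [93, 95, 95, 93]  (not all equal)
t=7: [98, 99, 99, 98]  (not all equal)
t=8: [103, 103, 103, 103]  (all equal)

Answer: 8
Key observation: Synchronization is absorbing here: once all sites are equal they stay equal, and step 8 is the first all-equal step.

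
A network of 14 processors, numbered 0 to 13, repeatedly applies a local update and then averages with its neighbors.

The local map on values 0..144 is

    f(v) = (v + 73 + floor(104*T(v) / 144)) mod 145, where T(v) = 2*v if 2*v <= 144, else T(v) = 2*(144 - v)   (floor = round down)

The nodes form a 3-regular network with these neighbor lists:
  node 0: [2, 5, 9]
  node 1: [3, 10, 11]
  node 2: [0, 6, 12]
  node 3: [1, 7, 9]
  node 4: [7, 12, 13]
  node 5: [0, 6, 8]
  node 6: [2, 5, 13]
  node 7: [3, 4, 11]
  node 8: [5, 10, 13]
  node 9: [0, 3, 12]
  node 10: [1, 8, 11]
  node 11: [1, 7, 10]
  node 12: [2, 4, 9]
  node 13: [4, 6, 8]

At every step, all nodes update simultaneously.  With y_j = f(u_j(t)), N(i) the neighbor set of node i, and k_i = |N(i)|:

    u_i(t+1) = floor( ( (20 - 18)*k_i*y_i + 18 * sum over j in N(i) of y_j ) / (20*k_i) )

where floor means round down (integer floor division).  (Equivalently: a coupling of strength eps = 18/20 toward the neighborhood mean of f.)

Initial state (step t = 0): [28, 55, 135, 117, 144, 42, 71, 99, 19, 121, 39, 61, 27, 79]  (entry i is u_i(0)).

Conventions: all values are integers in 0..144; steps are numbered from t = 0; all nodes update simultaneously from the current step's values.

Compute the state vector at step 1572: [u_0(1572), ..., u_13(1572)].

Simulating step by step:
t=0: [28, 55, 135, 117, 144, 42, 71, 99, 19, 121, 39, 61, 27, 79]
t=1: [70, 61, 121, 79, 106, 111, 71, 79, 57, 117, 79, 60, 82, 97]
t=2: [85, 89, 97, 88, 96, 88, 88, 88, 90, 97, 75, 90, 86, 86]
t=3: [93, 97, 96, 94, 96, 96, 95, 95, 98, 96, 96, 97, 92, 95]
t=4: [93, 92, 93, 92, 93, 93, 93, 93, 92, 94, 92, 92, 93, 92]
t=5: [94, 95, 94, 94, 94, 94, 94, 94, 94, 94, 95, 94, 94, 94]
t=6: [94, 93, 94, 93, 94, 94, 94, 94, 93, 94, 93, 93, 94, 94]
t=7: [94, 94, 94, 94, 94, 94, 94, 94, 94, 94, 94, 94, 94, 94]
t=8: [94, 94, 94, 94, 94, 94, 94, 94, 94, 94, 94, 94, 94, 94]

Answer: [94, 94, 94, 94, 94, 94, 94, 94, 94, 94, 94, 94, 94, 94]
Key observation: The state at step 7, [94, 94, 94, 94, 94, 94, 94, 94, 94, 94, 94, 94, 94, 94], reappears at step 8: the system is in a cycle of period 1 from step 7 on.  Therefore the state at step 1572 equals the state at step 7 + ((1572 - 7) mod 1) = 7, which is [94, 94, 94, 94, 94, 94, 94, 94, 94, 94, 94, 94, 94, 94].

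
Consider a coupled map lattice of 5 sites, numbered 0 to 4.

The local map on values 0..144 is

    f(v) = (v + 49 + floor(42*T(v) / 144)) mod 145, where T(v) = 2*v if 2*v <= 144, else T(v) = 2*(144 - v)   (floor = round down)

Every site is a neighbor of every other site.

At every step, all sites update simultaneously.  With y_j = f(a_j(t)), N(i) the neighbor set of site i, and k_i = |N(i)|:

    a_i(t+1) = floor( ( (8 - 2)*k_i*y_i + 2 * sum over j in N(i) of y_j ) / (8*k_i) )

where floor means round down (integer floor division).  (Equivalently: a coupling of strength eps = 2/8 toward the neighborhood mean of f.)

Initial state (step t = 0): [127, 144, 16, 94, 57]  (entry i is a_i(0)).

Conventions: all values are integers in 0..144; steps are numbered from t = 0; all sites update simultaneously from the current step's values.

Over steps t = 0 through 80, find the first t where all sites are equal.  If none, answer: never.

Simulating step by step:
t=0: [127, 144, 16, 94, 57]  (not all equal)
t=1: [48, 53, 71, 39, 116]  (not all equal)
t=2: [112, 116, 37, 101, 50]  (not all equal)
t=3: [44, 45, 94, 41, 108]  (not all equal)
t=4: [106, 108, 44, 103, 48]  (not all equal)
t=5: [43, 43, 102, 41, 107]  (not all equal)
t=6: [106, 106, 46, 103, 47]  (not all equal)
t=7: [43, 43, 104, 41, 105]  (not all equal)
t=8: [106, 106, 46, 103, 46]  (not all equal)
t=9: [43, 43, 104, 41, 104]  (not all equal)
t=10: [106, 106, 46, 103, 46]  (not all equal)

Answer: never
Key observation: The state at step 8 reappears at step 10 — the system is in a cycle of period 2 from step 8 on.  No step 0..10 is synchronized, and the cycle repeats forever, so no step up to 80 (or ever) has all sites equal.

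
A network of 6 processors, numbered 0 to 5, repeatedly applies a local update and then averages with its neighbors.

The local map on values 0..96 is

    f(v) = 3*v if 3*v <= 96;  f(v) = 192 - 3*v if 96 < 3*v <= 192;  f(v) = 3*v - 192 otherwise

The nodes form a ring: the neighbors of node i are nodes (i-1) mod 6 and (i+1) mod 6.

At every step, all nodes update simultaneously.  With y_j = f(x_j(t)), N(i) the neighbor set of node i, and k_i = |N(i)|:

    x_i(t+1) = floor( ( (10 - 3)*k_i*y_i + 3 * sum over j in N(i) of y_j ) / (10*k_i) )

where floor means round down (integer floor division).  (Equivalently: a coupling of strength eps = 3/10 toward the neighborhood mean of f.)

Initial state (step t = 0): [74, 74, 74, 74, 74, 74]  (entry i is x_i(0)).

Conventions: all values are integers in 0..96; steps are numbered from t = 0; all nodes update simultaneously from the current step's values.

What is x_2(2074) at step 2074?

Answer: x_2(2074) = 90
Key observation: The state at step 1, [30, 30, 30, 30, 30, 30], reappears at step 9: the system is in a cycle of period 8 from step 1 on.  Therefore the state at step 2074 equals the state at step 1 + ((2074 - 1) mod 8) = 2, which is [90, 90, 90, 90, 90, 90].

Derivation:
t=0: [74, 74, 74, 74, 74, 74]
t=1: [30, 30, 30, 30, 30, 30]
t=2: [90, 90, 90, 90, 90, 90]
t=3: [78, 78, 78, 78, 78, 78]
t=4: [42, 42, 42, 42, 42, 42]
t=5: [66, 66, 66, 66, 66, 66]
t=6: [6, 6, 6, 6, 6, 6]
t=7: [18, 18, 18, 18, 18, 18]
t=8: [54, 54, 54, 54, 54, 54]
t=9: [30, 30, 30, 30, 30, 30]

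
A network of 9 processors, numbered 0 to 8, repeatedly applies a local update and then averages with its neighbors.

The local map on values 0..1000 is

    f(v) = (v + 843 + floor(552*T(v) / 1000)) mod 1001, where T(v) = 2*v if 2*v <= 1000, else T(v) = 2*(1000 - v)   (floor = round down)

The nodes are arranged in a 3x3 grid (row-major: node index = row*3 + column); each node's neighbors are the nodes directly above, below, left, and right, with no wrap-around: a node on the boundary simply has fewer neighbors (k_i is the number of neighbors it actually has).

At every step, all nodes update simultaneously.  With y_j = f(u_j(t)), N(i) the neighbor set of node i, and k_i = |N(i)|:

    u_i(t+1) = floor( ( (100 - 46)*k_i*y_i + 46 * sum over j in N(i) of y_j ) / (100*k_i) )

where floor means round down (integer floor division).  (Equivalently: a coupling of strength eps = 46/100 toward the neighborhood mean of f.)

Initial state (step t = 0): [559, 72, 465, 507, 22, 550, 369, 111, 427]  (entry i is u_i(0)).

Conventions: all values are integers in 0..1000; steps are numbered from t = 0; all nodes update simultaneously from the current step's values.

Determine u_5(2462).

Simulating step by step:
t=0: [559, 72, 465, 507, 22, 550, 369, 111, 427]
t=1: [912, 934, 875, 849, 807, 855, 556, 385, 621]
t=2: [851, 851, 853, 861, 835, 861, 826, 755, 822]
t=3: [856, 857, 856, 857, 859, 857, 860, 863, 860]
t=4: [856, 856, 856, 856, 856, 856, 856, 856, 856]
t=5: [856, 856, 856, 856, 856, 856, 856, 856, 856]

Answer: u_5(2462) = 856
Key observation: The state at step 4, [856, 856, 856, 856, 856, 856, 856, 856, 856], reappears at step 5: the system is in a cycle of period 1 from step 4 on.  Therefore the state at step 2462 equals the state at step 4 + ((2462 - 4) mod 1) = 4, which is [856, 856, 856, 856, 856, 856, 856, 856, 856].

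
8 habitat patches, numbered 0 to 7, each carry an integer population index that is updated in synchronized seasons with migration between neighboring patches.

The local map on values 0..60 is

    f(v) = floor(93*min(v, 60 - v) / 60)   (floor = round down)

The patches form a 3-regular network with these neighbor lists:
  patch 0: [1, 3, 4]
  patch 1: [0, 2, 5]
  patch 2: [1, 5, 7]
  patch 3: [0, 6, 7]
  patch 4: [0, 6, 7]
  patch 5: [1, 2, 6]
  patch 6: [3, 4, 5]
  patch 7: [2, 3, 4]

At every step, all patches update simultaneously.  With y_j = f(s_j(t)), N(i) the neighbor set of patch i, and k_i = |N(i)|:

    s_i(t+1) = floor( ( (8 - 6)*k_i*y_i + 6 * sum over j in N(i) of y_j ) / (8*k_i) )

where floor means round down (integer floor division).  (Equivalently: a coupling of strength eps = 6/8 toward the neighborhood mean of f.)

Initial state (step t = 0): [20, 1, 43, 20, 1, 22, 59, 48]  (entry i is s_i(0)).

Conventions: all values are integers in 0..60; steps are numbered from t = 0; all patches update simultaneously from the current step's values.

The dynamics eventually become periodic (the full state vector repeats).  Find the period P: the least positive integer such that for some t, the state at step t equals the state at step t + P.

Simulating step by step:
t=0: [20, 1, 43, 20, 1, 22, 59, 48]
t=1: [16, 23, 19, 20, 12, 15, 16, 19]
t=2: [27, 27, 29, 27, 23, 27, 24, 26]
t=3: [39, 41, 41, 39, 38, 40, 38, 40]
t=4: [31, 30, 30, 32, 32, 30, 32, 31]
t=5: [44, 45, 45, 43, 43, 45, 43, 44]
t=6: [24, 23, 23, 25, 25, 23, 25, 24]
t=7: [37, 35, 35, 37, 37, 35, 37, 37]
t=8: [35, 37, 37, 35, 35, 37, 35, 35]
t=9: [37, 35, 35, 38, 38, 35, 37, 37]
t=10: [35, 37, 37, 34, 34, 37, 35, 35]
t=11: [38, 35, 35, 38, 38, 35, 38, 38]
t=12: [35, 37, 37, 34, 34, 37, 35, 35]

Answer: 2
Key observation: The state at step 10, [35, 37, 37, 34, 34, 37, 35, 35], reappears at step 12 — and no state repeats earlier — so the cycle the system enters has period 2.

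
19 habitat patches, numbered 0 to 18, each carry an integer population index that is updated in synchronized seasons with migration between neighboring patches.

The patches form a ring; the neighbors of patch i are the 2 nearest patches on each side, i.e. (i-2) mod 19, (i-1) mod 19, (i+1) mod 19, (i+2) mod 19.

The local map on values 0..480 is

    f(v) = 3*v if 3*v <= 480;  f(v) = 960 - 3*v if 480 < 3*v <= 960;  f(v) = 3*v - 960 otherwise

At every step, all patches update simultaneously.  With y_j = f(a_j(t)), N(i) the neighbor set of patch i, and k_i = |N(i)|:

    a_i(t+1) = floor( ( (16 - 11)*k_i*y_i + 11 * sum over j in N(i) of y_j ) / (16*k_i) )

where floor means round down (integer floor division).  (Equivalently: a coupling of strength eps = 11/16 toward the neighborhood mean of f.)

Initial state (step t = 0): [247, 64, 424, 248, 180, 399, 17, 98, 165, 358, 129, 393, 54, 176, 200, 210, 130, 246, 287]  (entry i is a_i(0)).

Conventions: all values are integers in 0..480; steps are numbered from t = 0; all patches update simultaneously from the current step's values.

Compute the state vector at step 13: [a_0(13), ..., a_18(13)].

Simulating step by step:
t=0: [247, 64, 424, 248, 180, 399, 17, 98, 165, 358, 129, 393, 54, 176, 200, 210, 130, 246, 287]
t=1: [210, 205, 277, 267, 271, 242, 259, 240, 290, 270, 285, 256, 290, 319, 338, 344, 295, 247, 206]
t=2: [281, 272, 208, 196, 167, 198, 179, 187, 144, 154, 122, 119, 88, 71, 58, 82, 141, 209, 273]
t=3: [200, 211, 292, 340, 400, 398, 416, 413, 418, 411, 374, 335, 273, 245, 251, 273, 285, 263, 218]
t=4: [265, 241, 195, 170, 189, 222, 269, 274, 264, 219, 180, 151, 153, 162, 169, 165, 174, 210, 261]
t=5: [243, 274, 331, 363, 341, 286, 218, 200, 226, 297, 368, 426, 452, 462, 457, 436, 381, 317, 256]
t=6: [136, 143, 106, 98, 117, 179, 234, 242, 239, 211, 228, 277, 347, 386, 360, 285, 222, 166, 156]
t=7: [415, 389, 354, 353, 331, 327, 295, 288, 264, 253, 220, 191, 149, 136, 154, 217, 290, 363, 420]
t=8: [215, 199, 139, 93, 61, 58, 78, 109, 168, 226, 300, 354, 407, 403, 359, 283, 234, 209, 215]
t=9: [343, 341, 326, 282, 246, 230, 269, 299, 297, 250, 207, 178, 172, 179, 187, 199, 231, 275, 316]
t=10: [60, 56, 86, 134, 164, 179, 155, 140, 153, 219, 303, 376, 411, 412, 381, 323, 239, 164, 95]
t=11: [258, 245, 289, 351, 412, 433, 449, 414, 356, 283, 222, 207, 201, 195, 194, 203, 238, 269, 271]
t=12: [164, 159, 163, 189, 243, 284, 293, 250, 218, 210, 249, 301, 349, 362, 346, 307, 253, 207, 185]
t=13: [437, 447, 416, 344, 253, 191, 172, 207, 238, 238, 200, 147, 108, 84, 102, 140, 210, 297, 381]

Answer: [437, 447, 416, 344, 253, 191, 172, 207, 238, 238, 200, 147, 108, 84, 102, 140, 210, 297, 381]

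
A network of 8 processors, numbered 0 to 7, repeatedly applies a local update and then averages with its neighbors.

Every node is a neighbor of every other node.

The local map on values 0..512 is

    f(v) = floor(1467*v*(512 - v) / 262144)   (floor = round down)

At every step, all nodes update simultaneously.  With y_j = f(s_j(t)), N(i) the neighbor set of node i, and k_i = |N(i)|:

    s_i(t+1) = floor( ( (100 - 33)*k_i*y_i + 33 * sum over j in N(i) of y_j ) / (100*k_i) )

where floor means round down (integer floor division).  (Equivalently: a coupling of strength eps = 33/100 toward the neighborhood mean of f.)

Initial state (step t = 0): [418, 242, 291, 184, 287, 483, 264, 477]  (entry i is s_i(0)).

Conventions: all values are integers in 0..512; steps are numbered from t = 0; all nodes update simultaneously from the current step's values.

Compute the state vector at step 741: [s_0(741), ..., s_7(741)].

Simulating step by step:
t=0: [418, 242, 291, 184, 287, 483, 264, 477]
t=1: [239, 330, 326, 312, 327, 151, 330, 160]
t=2: [353, 335, 337, 343, 337, 316, 335, 322]
t=3: [320, 331, 330, 326, 330, 340, 331, 337]
t=4: [340, 335, 335, 337, 335, 330, 335, 331]
t=5: [328, 331, 331, 330, 331, 334, 331, 333]
t=6: [336, 334, 334, 335, 334, 333, 334, 333]
t=7: [330, 331, 331, 331, 331, 332, 331, 332]
t=8: [335, 334, 334, 334, 334, 334, 334, 334]
t=9: [331, 331, 331, 331, 331, 331, 331, 331]
t=10: [335, 335, 335, 335, 335, 335, 335, 335]
t=11: [331, 331, 331, 331, 331, 331, 331, 331]

Answer: [331, 331, 331, 331, 331, 331, 331, 331]
Key observation: The state at step 9, [331, 331, 331, 331, 331, 331, 331, 331], reappears at step 11: the system is in a cycle of period 2 from step 9 on.  Therefore the state at step 741 equals the state at step 9 + ((741 - 9) mod 2) = 9, which is [331, 331, 331, 331, 331, 331, 331, 331].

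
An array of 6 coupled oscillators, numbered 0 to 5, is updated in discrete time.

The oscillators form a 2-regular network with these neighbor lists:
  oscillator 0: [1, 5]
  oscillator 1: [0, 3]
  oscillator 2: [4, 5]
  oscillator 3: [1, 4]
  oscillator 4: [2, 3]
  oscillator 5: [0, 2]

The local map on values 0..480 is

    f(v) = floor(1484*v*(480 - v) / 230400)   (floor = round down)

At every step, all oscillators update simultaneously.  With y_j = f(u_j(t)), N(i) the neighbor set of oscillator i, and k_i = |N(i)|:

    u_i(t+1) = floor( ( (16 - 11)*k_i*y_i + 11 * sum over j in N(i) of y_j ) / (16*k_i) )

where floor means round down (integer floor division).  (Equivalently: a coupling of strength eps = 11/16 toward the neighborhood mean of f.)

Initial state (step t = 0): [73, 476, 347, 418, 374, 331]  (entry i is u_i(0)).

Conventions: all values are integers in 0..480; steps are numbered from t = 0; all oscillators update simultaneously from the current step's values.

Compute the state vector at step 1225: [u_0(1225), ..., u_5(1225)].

Simulating step by step:
t=0: [73, 476, 347, 418, 374, 331]
t=1: [172, 126, 289, 143, 238, 266]
t=2: [331, 313, 363, 322, 344, 353]
t=3: [313, 326, 287, 321, 300, 292]
t=4: [337, 329, 351, 332, 343, 348]
t=5: [307, 314, 296, 312, 303, 298]
t=6: [342, 338, 347, 339, 343, 346]
t=7: [303, 306, 299, 305, 302, 299]
t=8: [345, 343, 347, 343, 345, 346]
t=9: [299, 300, 298, 300, 299, 298]
t=10: [348, 347, 348, 347, 348, 348]
t=11: [295, 296, 295, 296, 295, 295]
t=12: [350, 350, 351, 350, 350, 351]
t=13: [292, 293, 291, 293, 292, 291]
t=14: [353, 352, 353, 352, 353, 353]
t=15: [288, 289, 288, 289, 288, 288]
t=16: [355, 355, 356, 355, 355, 356]
t=17: [284, 285, 284, 285, 284, 284]
t=18: [357, 357, 358, 357, 357, 358]
t=19: [281, 282, 281, 282, 281, 281]
t=20: [359, 359, 360, 359, 359, 360]
t=21: [278, 279, 278, 279, 278, 278]
t=22: [361, 361, 361, 361, 361, 361]
t=23: [276, 276, 276, 276, 276, 276]
t=24: [362, 362, 362, 362, 362, 362]
t=25: [275, 275, 275, 275, 275, 275]
t=26: [363, 363, 363, 363, 363, 363]
t=27: [273, 273, 273, 273, 273, 273]
t=28: [363, 363, 363, 363, 363, 363]

Answer: [273, 273, 273, 273, 273, 273]
Key observation: The state at step 26, [363, 363, 363, 363, 363, 363], reappears at step 28: the system is in a cycle of period 2 from step 26 on.  Therefore the state at step 1225 equals the state at step 26 + ((1225 - 26) mod 2) = 27, which is [273, 273, 273, 273, 273, 273].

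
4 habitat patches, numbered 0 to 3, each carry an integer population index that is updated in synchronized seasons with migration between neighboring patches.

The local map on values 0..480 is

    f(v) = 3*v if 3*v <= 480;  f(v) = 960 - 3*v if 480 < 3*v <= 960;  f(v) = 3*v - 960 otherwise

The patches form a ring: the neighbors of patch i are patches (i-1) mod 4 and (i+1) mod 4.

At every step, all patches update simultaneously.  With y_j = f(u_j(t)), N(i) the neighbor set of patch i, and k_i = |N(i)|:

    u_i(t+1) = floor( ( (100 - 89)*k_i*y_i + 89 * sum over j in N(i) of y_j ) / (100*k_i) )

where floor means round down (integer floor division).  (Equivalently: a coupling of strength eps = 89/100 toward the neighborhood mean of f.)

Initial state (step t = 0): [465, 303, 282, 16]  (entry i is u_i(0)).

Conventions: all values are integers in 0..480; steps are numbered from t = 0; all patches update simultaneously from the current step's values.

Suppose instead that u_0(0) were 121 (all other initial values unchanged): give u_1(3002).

Answer: u_1(3002) = 60
Key observation: The state at step 33, [300, 300, 300, 300], reappears at step 37: the system is in a cycle of period 4 from step 33 on.  Therefore the state at step 3002 equals the state at step 33 + ((3002 - 33) mod 4) = 34, which is [60, 60, 60, 60].

Derivation:
t=0: [121, 303, 282, 16]
t=1: [83, 217, 56, 217]
t=2: [302, 219, 293, 219]
t=3: [275, 93, 278, 93]
t=4: [263, 146, 262, 146]
t=5: [408, 201, 408, 201]
t=6: [346, 274, 346, 274]
t=7: [131, 84, 131, 84]
t=8: [267, 377, 267, 377]
t=9: [169, 160, 169, 160]
t=10: [477, 455, 477, 455]
t=11: [412, 463, 412, 463]
t=12: [412, 292, 412, 292]
t=13: [105, 254, 105, 254]
t=14: [210, 302, 210, 302]
t=15: [84, 299, 84, 299]
t=16: [83, 231, 83, 231]
t=17: [265, 250, 265, 250]
t=18: [205, 169, 205, 169]
t=19: [441, 356, 441, 356]
t=20: [136, 334, 136, 334]
t=21: [82, 367, 82, 367]
t=22: [152, 234, 152, 234]
t=23: [279, 434, 279, 434]
t=24: [317, 147, 317, 147]
t=25: [393, 56, 393, 56]
t=26: [173, 213, 173, 213]
t=27: [334, 427, 334, 427]
t=28: [290, 72, 290, 72]
t=29: [202, 103, 202, 103]
t=30: [313, 349, 313, 349]
t=31: [79, 28, 79, 28]
t=32: [100, 220, 100, 220]
t=33: [300, 300, 300, 300]
t=34: [60, 60, 60, 60]
t=35: [180, 180, 180, 180]
t=36: [420, 420, 420, 420]
t=37: [300, 300, 300, 300]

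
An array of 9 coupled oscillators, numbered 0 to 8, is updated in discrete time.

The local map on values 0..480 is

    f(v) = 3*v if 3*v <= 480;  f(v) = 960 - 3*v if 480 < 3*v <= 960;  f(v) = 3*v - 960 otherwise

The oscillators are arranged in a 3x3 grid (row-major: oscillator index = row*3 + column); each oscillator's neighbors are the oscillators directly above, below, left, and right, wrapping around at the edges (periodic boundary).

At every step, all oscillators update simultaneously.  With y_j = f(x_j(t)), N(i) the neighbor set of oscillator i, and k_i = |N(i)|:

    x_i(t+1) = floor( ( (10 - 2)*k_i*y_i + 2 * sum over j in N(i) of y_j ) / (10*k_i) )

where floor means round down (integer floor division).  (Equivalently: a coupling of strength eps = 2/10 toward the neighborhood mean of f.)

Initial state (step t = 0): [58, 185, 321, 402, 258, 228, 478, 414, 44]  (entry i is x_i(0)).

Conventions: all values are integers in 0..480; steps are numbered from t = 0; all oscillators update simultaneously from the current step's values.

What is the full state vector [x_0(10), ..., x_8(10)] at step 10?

Simulating step by step:
t=0: [58, 185, 321, 402, 258, 228, 478, 414, 44]
t=1: [195, 356, 51, 252, 209, 249, 420, 285, 157]
t=2: [338, 134, 180, 224, 297, 228, 297, 144, 415]
t=3: [102, 370, 386, 253, 125, 273, 108, 386, 287]
t=4: [288, 173, 193, 218, 334, 156, 299, 205, 122]
t=5: [136, 396, 373, 278, 111, 429, 106, 321, 355]
t=6: [367, 227, 180, 170, 300, 297, 286, 51, 124]
t=7: [175, 261, 379, 378, 95, 120, 137, 163, 334]
t=8: [394, 210, 192, 213, 287, 321, 384, 422, 104]
t=9: [238, 314, 350, 282, 127, 58, 211, 291, 293]
t=10: [224, 54, 97, 147, 324, 172, 288, 109, 98]

Answer: [224, 54, 97, 147, 324, 172, 288, 109, 98]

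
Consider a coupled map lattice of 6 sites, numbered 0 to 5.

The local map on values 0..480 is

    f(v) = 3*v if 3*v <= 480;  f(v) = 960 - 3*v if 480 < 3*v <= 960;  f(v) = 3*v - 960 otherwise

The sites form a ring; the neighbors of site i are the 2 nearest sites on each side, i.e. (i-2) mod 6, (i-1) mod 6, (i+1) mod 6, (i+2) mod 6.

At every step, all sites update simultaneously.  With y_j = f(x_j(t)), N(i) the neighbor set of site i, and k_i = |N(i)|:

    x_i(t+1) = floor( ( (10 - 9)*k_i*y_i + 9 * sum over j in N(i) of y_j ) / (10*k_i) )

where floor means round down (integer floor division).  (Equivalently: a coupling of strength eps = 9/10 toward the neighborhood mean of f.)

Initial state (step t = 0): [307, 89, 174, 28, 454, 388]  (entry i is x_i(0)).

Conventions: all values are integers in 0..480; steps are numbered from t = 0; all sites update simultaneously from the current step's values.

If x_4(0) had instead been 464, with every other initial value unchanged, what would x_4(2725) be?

Simulating step by step:
t=0: [307, 89, 174, 28, 464, 388]
t=1: [305, 198, 228, 310, 215, 205]
t=2: [297, 193, 197, 295, 188, 204]
t=3: [343, 231, 244, 343, 233, 242]
t=4: [229, 161, 172, 229, 161, 173]
t=5: [441, 369, 381, 441, 369, 381]
t=6: [184, 260, 247, 184, 260, 247]
t=7: [220, 300, 286, 220, 300, 286]
t=8: [102, 186, 172, 102, 186, 172]
t=9: [411, 377, 363, 411, 377, 363]
t=10: [162, 198, 212, 162, 198, 212]
t=11: [357, 395, 410, 357, 395, 410]
t=12: [233, 193, 178, 233, 193, 178]
t=13: [389, 347, 331, 389, 347, 331]
t=14: [72, 116, 132, 72, 116, 132]
t=15: [356, 310, 293, 356, 310, 293]
t=16: [60, 88, 70, 60, 88, 70]
t=17: [231, 201, 220, 231, 201, 220]
t=18: [322, 290, 310, 322, 290, 310]
t=19: [54, 25, 46, 54, 25, 46]
t=20: [112, 142, 120, 112, 142, 120]
t=21: [387, 355, 378, 387, 355, 378]
t=22: [145, 179, 155, 145, 179, 155]
t=23: [443, 447, 432, 443, 447, 432]
t=24: [359, 355, 371, 359, 355, 371]
t=25: [127, 132, 115, 127, 132, 115]
t=26: [371, 366, 384, 371, 366, 384]
t=27: [163, 169, 150, 163, 169, 150]
t=28: [453, 459, 460, 453, 459, 460]
t=29: [416, 410, 409, 416, 410, 409]
t=30: [270, 276, 277, 270, 276, 277]
t=31: [132, 138, 139, 132, 138, 139]
t=32: [413, 407, 406, 413, 407, 406]
t=33: [261, 267, 268, 261, 267, 268]
t=34: [159, 165, 166, 159, 165, 166]
t=35: [464, 469, 470, 464, 469, 470]
t=36: [446, 441, 440, 446, 441, 440]
t=37: [363, 368, 369, 363, 368, 369]
t=38: [143, 138, 137, 143, 138, 137]
t=39: [414, 419, 420, 414, 419, 420]
t=40: [296, 291, 290, 296, 291, 290]
t=41: [86, 81, 80, 86, 81, 80]
t=42: [243, 248, 249, 243, 248, 249]
t=43: [216, 221, 222, 216, 221, 222]
t=44: [297, 302, 303, 297, 302, 303]
t=45: [54, 59, 60, 54, 59, 60]
t=46: [176, 171, 170, 176, 171, 170]
t=47: [446, 441, 440, 446, 441, 440]

Answer: x_4(2725) = 81
Key observation: The state at step 36, [446, 441, 440, 446, 441, 440], reappears at step 47: the system is in a cycle of period 11 from step 36 on.  Therefore the state at step 2725 equals the state at step 36 + ((2725 - 36) mod 11) = 41, which is [86, 81, 80, 86, 81, 80].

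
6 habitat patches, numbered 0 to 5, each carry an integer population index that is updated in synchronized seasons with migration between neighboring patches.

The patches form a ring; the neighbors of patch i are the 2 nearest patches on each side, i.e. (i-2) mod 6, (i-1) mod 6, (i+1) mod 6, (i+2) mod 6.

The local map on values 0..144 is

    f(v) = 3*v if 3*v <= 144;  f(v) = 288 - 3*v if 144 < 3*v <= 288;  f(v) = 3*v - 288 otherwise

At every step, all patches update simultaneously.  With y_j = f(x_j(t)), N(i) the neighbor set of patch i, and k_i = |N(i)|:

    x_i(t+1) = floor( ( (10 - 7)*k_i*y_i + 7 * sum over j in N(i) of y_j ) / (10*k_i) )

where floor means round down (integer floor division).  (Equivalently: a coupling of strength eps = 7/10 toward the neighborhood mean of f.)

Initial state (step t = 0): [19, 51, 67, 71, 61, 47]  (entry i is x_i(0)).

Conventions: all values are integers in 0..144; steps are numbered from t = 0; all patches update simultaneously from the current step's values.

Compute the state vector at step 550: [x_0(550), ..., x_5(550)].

Answer: [72, 72, 72, 72, 72, 72]
Key observation: The state at step 9, [72, 72, 72, 72, 72, 72], reappears at step 10: the system is in a cycle of period 1 from step 9 on.  Therefore the state at step 550 equals the state at step 9 + ((550 - 9) mod 1) = 9, which is [72, 72, 72, 72, 72, 72].

Derivation:
t=0: [19, 51, 67, 71, 61, 47]
t=1: [99, 103, 91, 104, 94, 107]
t=2: [15, 20, 15, 20, 15, 20]
t=3: [50, 54, 50, 54, 50, 54]
t=4: [133, 130, 133, 130, 133, 130]
t=5: [107, 105, 107, 105, 107, 105]
t=6: [30, 29, 30, 29, 30, 29]
t=7: [88, 88, 88, 88, 88, 88]
t=8: [24, 24, 24, 24, 24, 24]
t=9: [72, 72, 72, 72, 72, 72]
t=10: [72, 72, 72, 72, 72, 72]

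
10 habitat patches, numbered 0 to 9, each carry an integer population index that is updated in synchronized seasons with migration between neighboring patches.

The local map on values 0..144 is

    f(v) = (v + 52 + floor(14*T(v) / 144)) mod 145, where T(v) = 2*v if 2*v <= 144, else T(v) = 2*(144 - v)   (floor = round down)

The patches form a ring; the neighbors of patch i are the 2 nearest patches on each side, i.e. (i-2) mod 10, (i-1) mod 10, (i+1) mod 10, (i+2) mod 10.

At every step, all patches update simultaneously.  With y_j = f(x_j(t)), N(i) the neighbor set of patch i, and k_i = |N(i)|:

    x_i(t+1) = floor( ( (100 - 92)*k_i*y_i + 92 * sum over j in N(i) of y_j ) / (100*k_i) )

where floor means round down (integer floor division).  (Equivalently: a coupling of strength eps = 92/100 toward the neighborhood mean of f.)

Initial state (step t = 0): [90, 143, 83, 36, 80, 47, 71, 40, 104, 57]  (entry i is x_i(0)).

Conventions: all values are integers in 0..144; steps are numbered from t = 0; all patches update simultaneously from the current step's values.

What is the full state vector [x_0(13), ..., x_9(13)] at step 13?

Answer: [120, 109, 97, 90, 88, 90, 97, 109, 120, 122]

Derivation:
t=0: [90, 143, 83, 36, 80, 47, 71, 40, 104, 57]
t=1: [44, 55, 68, 77, 89, 117, 95, 95, 84, 49]
t=2: [91, 121, 95, 76, 72, 41, 11, 35, 54, 62]
t=3: [66, 68, 74, 75, 83, 108, 108, 101, 76, 67]
t=4: [135, 135, 104, 79, 74, 42, 43, 74, 80, 107]
t=5: [55, 55, 86, 80, 95, 128, 128, 96, 81, 86]
t=6: [38, 71, 89, 50, 52, 50, 17, 19, 39, 56]
t=7: [90, 87, 105, 93, 78, 94, 97, 97, 90, 102]
t=8: [11, 12, 39, 41, 23, 41, 40, 11, 12, 8]
t=9: [72, 79, 79, 86, 97, 86, 79, 80, 71, 65]
t=10: [137, 106, 79, 70, 68, 70, 79, 106, 138, 139]
t=11: [62, 86, 88, 109, 138, 109, 88, 86, 62, 33]
t=12: [62, 56, 45, 19, 16, 19, 45, 56, 62, 67]
t=13: [120, 109, 97, 90, 88, 90, 97, 109, 120, 122]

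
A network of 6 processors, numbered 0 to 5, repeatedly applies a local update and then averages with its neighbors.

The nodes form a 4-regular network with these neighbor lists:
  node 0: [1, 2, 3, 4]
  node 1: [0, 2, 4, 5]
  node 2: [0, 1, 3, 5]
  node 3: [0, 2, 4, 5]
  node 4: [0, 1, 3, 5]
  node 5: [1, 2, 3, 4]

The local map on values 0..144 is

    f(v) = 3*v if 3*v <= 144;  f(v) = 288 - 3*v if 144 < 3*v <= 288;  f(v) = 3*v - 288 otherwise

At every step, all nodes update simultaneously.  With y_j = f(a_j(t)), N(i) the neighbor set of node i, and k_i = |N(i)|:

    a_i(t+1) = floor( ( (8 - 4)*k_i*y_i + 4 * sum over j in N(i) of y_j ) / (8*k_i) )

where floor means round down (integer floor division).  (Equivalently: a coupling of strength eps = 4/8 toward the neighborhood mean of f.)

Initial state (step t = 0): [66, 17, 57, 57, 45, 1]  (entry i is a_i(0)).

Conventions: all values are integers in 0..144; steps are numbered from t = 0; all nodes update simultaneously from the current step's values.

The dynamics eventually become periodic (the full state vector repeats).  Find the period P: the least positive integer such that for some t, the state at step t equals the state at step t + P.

Simulating step by step:
t=0: [66, 17, 57, 57, 45, 1]
t=1: [97, 68, 91, 101, 100, 54]
t=2: [17, 61, 36, 27, 34, 78]
t=3: [75, 91, 90, 79, 87, 76]
t=4: [45, 28, 32, 46, 37, 43]
t=5: [121, 100, 108, 127, 116, 118]
t=6: [62, 35, 48, 76, 60, 58]
t=7: [103, 111, 119, 88, 101, 109]
t=8: [29, 40, 50, 30, 23, 38]
t=9: [95, 111, 120, 96, 85, 109]
t=10: [20, 40, 46, 18, 27, 38]
t=11: [79, 109, 112, 76, 84, 106]
t=12: [48, 40, 46, 50, 40, 37]
t=13: [136, 124, 133, 133, 124, 120]
t=14: [108, 90, 103, 103, 90, 84]
t=15: [27, 22, 24, 24, 22, 27]
t=16: [75, 70, 73, 73, 70, 75]
t=17: [68, 73, 68, 68, 73, 68]
t=18: [80, 74, 82, 82, 74, 80]
t=19: [51, 58, 46, 46, 58, 51]
t=20: [130, 122, 134, 134, 122, 130]
t=21: [99, 88, 106, 106, 88, 99]
t=22: [18, 21, 24, 24, 21, 18]
t=23: [60, 61, 66, 66, 61, 60]
t=24: [102, 103, 96, 96, 103, 102]
t=25: [14, 17, 7, 7, 17, 14]
t=26: [39, 45, 30, 30, 45, 39]
t=27: [114, 124, 102, 102, 124, 114]
t=28: [52, 68, 35, 35, 68, 52]
t=29: [113, 98, 109, 109, 98, 113]
t=30: [36, 21, 37, 37, 21, 36]
t=31: [97, 80, 104, 104, 80, 97]
t=32: [19, 33, 21, 21, 33, 19]
t=33: [69, 84, 66, 66, 84, 69]
t=34: [72, 54, 81, 81, 54, 72]
t=35: [78, 102, 61, 61, 102, 78]
t=36: [57, 37, 81, 81, 37, 57]
t=37: [97, 104, 71, 71, 104, 97]
t=38: [26, 25, 50, 50, 25, 26]
t=39: [92, 83, 115, 115, 83, 92]
t=40: [30, 34, 43, 43, 34, 30]
t=41: [102, 102, 115, 115, 102, 102]
t=42: [27, 22, 42, 42, 22, 27]
t=43: [88, 77, 107, 107, 77, 88]
t=44: [34, 45, 33, 33, 45, 34]
t=45: [109, 122, 104, 104, 122, 109]
t=46: [45, 61, 34, 34, 61, 45]
t=47: [119, 112, 110, 110, 112, 119]
t=48: [57, 52, 49, 49, 52, 57]
t=49: [126, 129, 133, 133, 129, 126]
t=50: [97, 98, 104, 104, 98, 97]
t=51: [9, 7, 16, 16, 7, 9]
t=52: [30, 25, 39, 39, 25, 30]
t=53: [93, 84, 105, 105, 84, 93]
t=54: [20, 28, 23, 23, 28, 20]
t=55: [68, 76, 68, 68, 76, 68]
t=56: [78, 69, 81, 81, 69, 78]
t=57: [58, 69, 51, 51, 69, 58]
t=58: [111, 96, 123, 123, 96, 111]
t=59: [42, 21, 61, 61, 21, 42]
t=60: [105, 84, 105, 105, 84, 105]
t=61: [29, 32, 28, 28, 32, 29]
t=62: [88, 92, 86, 86, 92, 88]
t=63: [22, 17, 26, 26, 17, 22]
t=64: [65, 58, 71, 71, 58, 65]
t=65: [93, 103, 84, 84, 103, 93]
t=66: [18, 19, 27, 27, 19, 18]
t=67: [61, 59, 71, 71, 59, 61]
t=68: [99, 105, 87, 87, 105, 99]
t=69: [18, 22, 22, 22, 22, 18]
t=70: [60, 63, 63, 63, 63, 60]
t=71: [103, 101, 101, 101, 101, 103]
t=72: [18, 16, 16, 16, 16, 18]
t=73: [51, 49, 49, 49, 49, 51]
t=74: [138, 139, 139, 139, 139, 138]
t=75: [127, 128, 128, 128, 128, 127]
t=76: [94, 95, 95, 95, 95, 94]
t=77: [4, 3, 3, 3, 3, 4]
t=78: [10, 9, 9, 9, 9, 10]
t=79: [28, 27, 27, 27, 27, 28]
t=80: [82, 81, 81, 81, 81, 82]
t=81: [43, 44, 44, 44, 44, 43]
t=82: [130, 131, 131, 131, 131, 130]
t=83: [103, 104, 104, 104, 104, 103]
t=84: [22, 23, 23, 23, 23, 22]
t=85: [67, 68, 68, 68, 68, 67]
t=86: [85, 84, 84, 84, 84, 85]
t=87: [34, 35, 35, 35, 35, 34]
t=88: [103, 104, 104, 104, 104, 103]

Answer: 5
Key observation: The state at step 83, [103, 104, 104, 104, 104, 103], reappears at step 88 — and no state repeats earlier — so the cycle the system enters has period 5.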